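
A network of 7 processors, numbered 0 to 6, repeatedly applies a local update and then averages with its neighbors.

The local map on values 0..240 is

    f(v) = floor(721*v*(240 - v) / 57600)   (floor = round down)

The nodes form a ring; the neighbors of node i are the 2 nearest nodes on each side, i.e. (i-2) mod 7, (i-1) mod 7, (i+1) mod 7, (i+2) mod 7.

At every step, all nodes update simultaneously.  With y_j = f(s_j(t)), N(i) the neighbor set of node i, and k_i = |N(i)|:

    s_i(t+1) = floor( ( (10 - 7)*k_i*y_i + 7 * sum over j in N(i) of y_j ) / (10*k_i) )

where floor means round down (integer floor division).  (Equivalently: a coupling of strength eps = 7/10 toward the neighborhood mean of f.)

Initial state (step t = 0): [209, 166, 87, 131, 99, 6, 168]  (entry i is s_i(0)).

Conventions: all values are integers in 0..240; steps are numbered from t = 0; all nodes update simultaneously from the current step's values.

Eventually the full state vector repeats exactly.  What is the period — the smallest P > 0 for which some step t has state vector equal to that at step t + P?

Answer: 2
Key observation: The state at step 8, [171, 171, 171, 171, 171, 171, 171], reappears at step 10 — and no state repeats earlier — so the cycle the system enters has period 2.

Derivation:
t=0: [209, 166, 87, 131, 99, 6, 168]
t=1: [109, 146, 152, 142, 141, 107, 119]
t=2: [175, 173, 172, 172, 174, 176, 176]
t=3: [142, 143, 144, 144, 143, 141, 141]
t=4: [173, 173, 173, 173, 173, 173, 173]
t=5: [145, 145, 145, 145, 145, 145, 145]
t=6: [172, 172, 172, 172, 172, 172, 172]
t=7: [146, 146, 146, 146, 146, 146, 146]
t=8: [171, 171, 171, 171, 171, 171, 171]
t=9: [147, 147, 147, 147, 147, 147, 147]
t=10: [171, 171, 171, 171, 171, 171, 171]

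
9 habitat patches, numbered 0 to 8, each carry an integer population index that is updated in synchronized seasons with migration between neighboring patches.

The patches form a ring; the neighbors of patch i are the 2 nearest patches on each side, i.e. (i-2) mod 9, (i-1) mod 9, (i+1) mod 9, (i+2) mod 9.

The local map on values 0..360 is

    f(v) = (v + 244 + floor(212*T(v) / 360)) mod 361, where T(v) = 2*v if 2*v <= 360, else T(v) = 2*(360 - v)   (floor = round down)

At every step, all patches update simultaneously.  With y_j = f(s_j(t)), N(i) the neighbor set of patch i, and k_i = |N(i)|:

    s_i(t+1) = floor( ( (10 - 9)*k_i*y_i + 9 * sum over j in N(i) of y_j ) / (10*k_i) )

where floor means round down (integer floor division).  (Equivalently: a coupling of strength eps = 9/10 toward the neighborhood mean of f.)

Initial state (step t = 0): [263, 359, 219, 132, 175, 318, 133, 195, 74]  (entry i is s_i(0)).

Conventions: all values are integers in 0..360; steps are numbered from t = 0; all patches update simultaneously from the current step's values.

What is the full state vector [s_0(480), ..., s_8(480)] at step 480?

Simulating step by step:
t=0: [263, 359, 219, 132, 175, 318, 133, 195, 74]
t=1: [212, 191, 237, 247, 219, 222, 203, 190, 217]
t=2: [269, 266, 267, 267, 266, 268, 269, 268, 270]
t=3: [259, 259, 259, 259, 259, 259, 259, 259, 259]
t=4: [260, 260, 260, 260, 260, 260, 260, 260, 260]
t=5: [260, 260, 260, 260, 260, 260, 260, 260, 260]

Answer: [260, 260, 260, 260, 260, 260, 260, 260, 260]
Key observation: The state at step 4, [260, 260, 260, 260, 260, 260, 260, 260, 260], reappears at step 5: the system is in a cycle of period 1 from step 4 on.  Therefore the state at step 480 equals the state at step 4 + ((480 - 4) mod 1) = 4, which is [260, 260, 260, 260, 260, 260, 260, 260, 260].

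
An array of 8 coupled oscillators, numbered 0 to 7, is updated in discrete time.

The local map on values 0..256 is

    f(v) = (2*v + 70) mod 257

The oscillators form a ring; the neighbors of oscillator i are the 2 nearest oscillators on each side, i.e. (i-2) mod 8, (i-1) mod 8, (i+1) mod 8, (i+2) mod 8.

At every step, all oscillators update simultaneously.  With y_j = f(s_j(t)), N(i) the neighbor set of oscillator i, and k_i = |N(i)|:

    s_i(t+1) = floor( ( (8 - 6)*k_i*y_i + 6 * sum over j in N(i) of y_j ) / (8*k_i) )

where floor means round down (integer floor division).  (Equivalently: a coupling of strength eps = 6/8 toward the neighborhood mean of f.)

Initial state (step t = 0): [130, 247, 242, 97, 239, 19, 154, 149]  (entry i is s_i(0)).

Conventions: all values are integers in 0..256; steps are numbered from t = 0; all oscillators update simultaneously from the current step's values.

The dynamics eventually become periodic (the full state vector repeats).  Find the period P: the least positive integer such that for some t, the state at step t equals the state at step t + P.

Simulating step by step:
t=0: [130, 247, 242, 97, 239, 19, 154, 149]
t=1: [78, 55, 40, 45, 60, 78, 91, 93]
t=2: [213, 193, 179, 179, 195, 217, 231, 229]
t=3: [135, 161, 195, 196, 164, 137, 136, 135]
t=4: [115, 141, 156, 157, 144, 118, 95, 93]
t=5: [100, 127, 99, 101, 82, 103, 84, 99]
t=6: [64, 26, 64, 65, 111, 98, 111, 65]
t=7: [153, 179, 153, 118, 91, 90, 91, 118]
t=8: [140, 105, 140, 160, 188, 175, 188, 160]
t=9: [105, 90, 105, 121, 155, 161, 155, 121]
t=10: [90, 91, 90, 113, 93, 100, 93, 113]
t=11: [211, 171, 211, 154, 168, 113, 168, 154]
t=12: [182, 172, 182, 138, 139, 111, 139, 138]
t=13: [140, 139, 140, 108, 96, 76, 96, 108]
t=14: [64, 68, 64, 84, 66, 68, 66, 84]
t=15: [207, 215, 207, 211, 208, 216, 208, 211]
t=16: [231, 234, 231, 235, 232, 235, 232, 235]
t=17: [21, 22, 21, 23, 21, 23, 21, 23]
t=18: [113, 114, 113, 114, 113, 114, 113, 114]
t=19: [39, 40, 39, 40, 39, 40, 39, 40]
t=20: [148, 149, 148, 149, 148, 149, 148, 149]
t=21: [109, 110, 109, 110, 109, 110, 109, 110]
t=22: [31, 32, 31, 32, 31, 32, 31, 32]
t=23: [132, 133, 132, 133, 132, 133, 132, 133]
t=24: [77, 78, 77, 78, 77, 78, 77, 78]
t=25: [224, 225, 224, 225, 224, 225, 224, 225]
t=26: [4, 5, 4, 5, 4, 5, 4, 5]
t=27: [78, 79, 78, 79, 78, 79, 78, 79]
t=28: [226, 227, 226, 227, 226, 227, 226, 227]
t=29: [8, 9, 8, 9, 8, 9, 8, 9]
t=30: [86, 87, 86, 87, 86, 87, 86, 87]
t=31: [242, 243, 242, 243, 242, 243, 242, 243]
t=32: [40, 41, 40, 41, 40, 41, 40, 41]
t=33: [150, 151, 150, 151, 150, 151, 150, 151]
t=34: [113, 114, 113, 114, 113, 114, 113, 114]

Answer: 16
Key observation: The state at step 18, [113, 114, 113, 114, 113, 114, 113, 114], reappears at step 34 — and no state repeats earlier — so the cycle the system enters has period 16.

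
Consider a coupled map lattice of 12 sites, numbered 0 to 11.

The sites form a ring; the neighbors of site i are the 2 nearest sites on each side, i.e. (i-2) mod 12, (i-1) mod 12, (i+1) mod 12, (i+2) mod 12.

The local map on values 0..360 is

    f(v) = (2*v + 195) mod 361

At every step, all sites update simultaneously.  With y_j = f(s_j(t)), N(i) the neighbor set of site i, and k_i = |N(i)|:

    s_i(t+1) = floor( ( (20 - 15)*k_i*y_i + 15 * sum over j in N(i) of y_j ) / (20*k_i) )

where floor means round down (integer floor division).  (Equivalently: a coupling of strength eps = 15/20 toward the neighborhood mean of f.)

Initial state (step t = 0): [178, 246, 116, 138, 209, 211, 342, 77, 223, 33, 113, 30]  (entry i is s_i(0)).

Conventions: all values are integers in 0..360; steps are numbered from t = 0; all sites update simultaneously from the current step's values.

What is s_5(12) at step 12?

Simulating step by step:
t=0: [178, 246, 116, 138, 209, 211, 342, 77, 223, 33, 113, 30]
t=1: [180, 197, 181, 196, 173, 226, 252, 266, 225, 242, 199, 220]
t=2: [222, 223, 204, 223, 241, 211, 226, 231, 238, 228, 258, 250]
t=3: [295, 282, 276, 275, 278, 284, 292, 288, 306, 314, 314, 308]
t=4: [63, 46, 34, 30, 34, 39, 52, 65, 79, 86, 88, 78]
t=5: [251, 294, 276, 267, 270, 282, 302, 255, 208, 196, 195, 204]
t=6: [187, 129, 84, 27, 30, 91, 140, 196, 225, 255, 253, 219]
t=7: [184, 160, 151, 130, 135, 162, 174, 198, 263, 296, 292, 252]
t=8: [178, 182, 137, 127, 132, 153, 205, 200, 190, 200, 195, 174]
t=9: [181, 156, 134, 124, 133, 159, 189, 214, 229, 218, 209, 204]
t=10: [188, 153, 123, 114, 127, 161, 204, 239, 259, 264, 250, 222]
t=11: [208, 153, 113, 102, 123, 171, 230, 218, 254, 239, 241, 197]
t=12: [202, 143, 110, 95, 126, 171, 236, 278, 309, 294, 291, 247]

Answer: s_5(12) = 171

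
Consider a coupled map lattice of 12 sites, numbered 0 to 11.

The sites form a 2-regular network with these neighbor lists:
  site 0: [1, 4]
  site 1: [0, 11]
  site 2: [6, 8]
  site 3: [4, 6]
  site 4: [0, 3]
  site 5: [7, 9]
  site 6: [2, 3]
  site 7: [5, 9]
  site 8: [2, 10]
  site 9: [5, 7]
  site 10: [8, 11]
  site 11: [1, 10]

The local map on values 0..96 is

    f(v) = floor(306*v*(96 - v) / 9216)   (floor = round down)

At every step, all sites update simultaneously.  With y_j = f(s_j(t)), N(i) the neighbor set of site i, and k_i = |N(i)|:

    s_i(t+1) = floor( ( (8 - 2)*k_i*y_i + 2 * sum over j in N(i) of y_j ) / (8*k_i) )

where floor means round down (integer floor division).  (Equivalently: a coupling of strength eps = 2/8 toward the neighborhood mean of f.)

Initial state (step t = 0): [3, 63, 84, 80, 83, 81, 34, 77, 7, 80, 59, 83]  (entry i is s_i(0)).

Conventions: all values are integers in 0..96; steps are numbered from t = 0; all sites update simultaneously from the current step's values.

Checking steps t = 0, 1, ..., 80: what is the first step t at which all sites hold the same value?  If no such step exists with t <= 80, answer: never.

Simulating step by step:
t=0: [3, 63, 84, 80, 83, 81, 34, 77, 7, 80, 59, 83]  (not all equal)
t=1: [19, 57, 35, 44, 32, 41, 61, 46, 28, 42, 60, 43]  (not all equal)
t=2: [53, 70, 69, 73, 66, 74, 70, 75, 64, 75, 70, 74]  (not all equal)
t=3: [71, 61, 61, 56, 65, 53, 59, 52, 66, 52, 60, 55]  (not all equal)
t=4: [60, 69, 69, 72, 66, 75, 72, 75, 66, 75, 70, 73]  (not all equal)
t=5: [69, 61, 61, 58, 64, 52, 57, 52, 63, 52, 60, 56]  (not all equal)
t=6: [63, 69, 70, 72, 67, 75, 72, 75, 69, 75, 71, 73]  (not all equal)
t=7: [67, 61, 59, 57, 63, 52, 57, 52, 60, 52, 58, 56]  (not all equal)
t=8: [65, 69, 72, 72, 68, 75, 72, 75, 71, 75, 72, 73]  (not all equal)
t=9: [65, 60, 57, 57, 62, 52, 57, 52, 57, 52, 56, 56]  (not all equal)
t=10: [67, 70, 73, 72, 69, 75, 73, 75, 73, 75, 73, 73]  (not all equal)
t=11: [63, 59, 55, 57, 60, 52, 55, 52, 55, 52, 55, 55]  (not all equal)
t=12: [69, 71, 74, 72, 71, 75, 73, 75, 74, 75, 74, 73]  (not all equal)
t=13: [60, 58, 54, 56, 58, 52, 55, 52, 54, 52, 54, 55]  (not all equal)
t=14: [71, 72, 74, 73, 72, 75, 74, 75, 75, 75, 74, 74]  (not all equal)
t=15: [57, 56, 53, 55, 56, 52, 54, 52, 52, 52, 53, 54]  (not all equal)
t=16: [73, 74, 75, 74, 73, 75, 74, 75, 75, 75, 75, 74]  (not all equal)
t=17: [54, 54, 52, 54, 54, 52, 53, 52, 52, 52, 52, 53]  (not all equal)
t=18: [75, 75, 75, 75, 75, 75, 75, 75, 75, 75, 75, 75]  (all equal)

Answer: 18
Key observation: Synchronization is absorbing here: once all sites are equal they stay equal, and step 18 is the first all-equal step.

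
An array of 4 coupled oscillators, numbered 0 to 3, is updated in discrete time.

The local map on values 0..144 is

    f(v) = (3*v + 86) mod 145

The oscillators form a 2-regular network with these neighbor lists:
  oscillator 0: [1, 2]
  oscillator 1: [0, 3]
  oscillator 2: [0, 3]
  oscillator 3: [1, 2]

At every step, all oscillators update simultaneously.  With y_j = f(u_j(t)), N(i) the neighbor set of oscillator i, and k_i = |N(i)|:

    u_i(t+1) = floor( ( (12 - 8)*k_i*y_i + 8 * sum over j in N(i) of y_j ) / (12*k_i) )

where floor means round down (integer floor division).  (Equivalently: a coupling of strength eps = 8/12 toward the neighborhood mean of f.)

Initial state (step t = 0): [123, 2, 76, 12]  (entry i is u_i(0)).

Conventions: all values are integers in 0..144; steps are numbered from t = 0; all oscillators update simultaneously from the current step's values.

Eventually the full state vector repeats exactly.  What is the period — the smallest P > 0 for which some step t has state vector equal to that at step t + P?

Simulating step by step:
t=0: [123, 2, 76, 12]
t=1: [45, 78, 55, 79]
t=2: [70, 46, 71, 56]
t=3: [31, 64, 41, 65]
t=4: [77, 101, 78, 111]
t=5: [52, 85, 62, 86]
t=6: [91, 67, 92, 77]
t=7: [94, 79, 56, 80]
t=8: [73, 49, 74, 59]
t=9: [40, 73, 50, 74]
t=10: [55, 31, 56, 41]
t=11: [83, 68, 93, 69]
t=12: [40, 16, 41, 26]
t=13: [86, 71, 48, 72]
t=14: [49, 25, 50, 35]
t=15: [65, 50, 75, 51]
t=16: [82, 107, 83, 68]
t=17: [68, 53, 29, 54]
t=18: [42, 67, 43, 77]
t=19: [93, 78, 54, 79]
t=20: [69, 46, 70, 55]
t=21: [29, 62, 38, 63]
t=22: [70, 95, 71, 104]
t=23: [32, 65, 41, 66]
t=24: [79, 104, 80, 113]
t=25: [59, 92, 68, 93]
t=26: [63, 88, 64, 49]
t=27: [107, 92, 117, 93]
t=28: [63, 88, 64, 49]

Answer: 2
Key observation: The state at step 26, [63, 88, 64, 49], reappears at step 28 — and no state repeats earlier — so the cycle the system enters has period 2.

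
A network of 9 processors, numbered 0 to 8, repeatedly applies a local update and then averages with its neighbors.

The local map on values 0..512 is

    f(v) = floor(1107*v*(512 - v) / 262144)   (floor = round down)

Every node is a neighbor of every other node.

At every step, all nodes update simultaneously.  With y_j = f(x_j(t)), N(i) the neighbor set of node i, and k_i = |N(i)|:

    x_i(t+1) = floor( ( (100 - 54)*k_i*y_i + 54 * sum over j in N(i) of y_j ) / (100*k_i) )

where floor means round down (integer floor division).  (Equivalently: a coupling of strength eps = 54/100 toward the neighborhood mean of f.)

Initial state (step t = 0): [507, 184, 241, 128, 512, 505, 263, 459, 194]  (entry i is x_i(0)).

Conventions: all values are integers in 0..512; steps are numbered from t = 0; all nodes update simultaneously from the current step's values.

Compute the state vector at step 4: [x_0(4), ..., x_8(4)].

Answer: [275, 275, 275, 275, 275, 275, 275, 275, 275]

Derivation:
t=0: [507, 184, 241, 128, 512, 505, 263, 459, 194]
t=1: [98, 194, 202, 175, 94, 99, 202, 134, 196]
t=2: [203, 238, 239, 234, 201, 203, 239, 219, 238]
t=3: [267, 272, 272, 271, 267, 267, 272, 270, 272]
t=4: [275, 275, 275, 275, 275, 275, 275, 275, 275]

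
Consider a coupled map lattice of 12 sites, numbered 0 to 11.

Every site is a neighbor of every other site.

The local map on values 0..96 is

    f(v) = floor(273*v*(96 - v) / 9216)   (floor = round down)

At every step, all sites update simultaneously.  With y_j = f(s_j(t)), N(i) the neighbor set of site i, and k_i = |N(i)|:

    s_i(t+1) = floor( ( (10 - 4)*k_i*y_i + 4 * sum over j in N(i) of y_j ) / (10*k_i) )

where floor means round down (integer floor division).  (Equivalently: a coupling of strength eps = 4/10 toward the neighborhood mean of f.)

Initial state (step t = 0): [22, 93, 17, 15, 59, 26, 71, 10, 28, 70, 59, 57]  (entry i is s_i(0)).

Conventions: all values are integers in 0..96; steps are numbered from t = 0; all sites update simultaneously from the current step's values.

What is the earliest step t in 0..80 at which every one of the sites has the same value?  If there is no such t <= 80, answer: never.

Answer: 6
Key observation: Synchronization is absorbing here: once all sites are equal they stay equal, and step 6 is the first all-equal step.

Derivation:
t=0: [22, 93, 17, 15, 59, 26, 71, 10, 28, 70, 59, 57]  (not all equal)
t=1: [47, 24, 42, 40, 56, 50, 49, 34, 52, 50, 56, 57]  (not all equal)
t=2: [66, 57, 66, 65, 65, 66, 66, 63, 66, 66, 65, 65]  (not all equal)
t=3: [58, 62, 58, 59, 59, 58, 58, 60, 58, 58, 59, 59]  (not all equal)
t=4: [64, 62, 64, 64, 64, 64, 64, 63, 64, 64, 64, 64]  (not all equal)
t=5: [60, 61, 60, 60, 60, 60, 60, 60, 60, 60, 60, 60]  (not all equal)
t=6: [63, 63, 63, 63, 63, 63, 63, 63, 63, 63, 63, 63]  (all equal)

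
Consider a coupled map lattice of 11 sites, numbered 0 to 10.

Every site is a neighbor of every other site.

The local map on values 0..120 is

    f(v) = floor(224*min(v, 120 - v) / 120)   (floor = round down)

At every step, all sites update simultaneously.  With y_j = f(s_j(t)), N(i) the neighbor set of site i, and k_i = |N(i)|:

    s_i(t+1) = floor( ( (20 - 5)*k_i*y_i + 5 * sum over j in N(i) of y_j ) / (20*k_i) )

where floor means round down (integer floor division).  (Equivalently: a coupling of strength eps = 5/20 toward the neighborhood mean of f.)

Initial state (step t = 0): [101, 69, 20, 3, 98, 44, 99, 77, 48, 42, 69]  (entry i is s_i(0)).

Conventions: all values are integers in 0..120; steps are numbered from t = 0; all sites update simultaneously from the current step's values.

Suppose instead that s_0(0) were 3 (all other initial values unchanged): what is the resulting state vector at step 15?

Answer: [84, 50, 91, 84, 59, 59, 84, 92, 87, 68, 50]
Key observation: This trace re-runs the system from the modified initial state.

Derivation:
t=0: [3, 69, 20, 3, 98, 44, 99, 77, 48, 42, 69]
t=1: [19, 85, 42, 19, 45, 75, 44, 74, 80, 72, 85]
t=2: [44, 66, 75, 44, 80, 80, 78, 81, 73, 83, 66]
t=3: [82, 95, 83, 82, 76, 76, 79, 74, 85, 72, 95]
t=4: [70, 52, 69, 70, 78, 78, 74, 81, 66, 84, 52]
t=5: [91, 94, 92, 91, 80, 80, 85, 76, 96, 72, 94]
t=6: [56, 51, 54, 56, 70, 70, 64, 76, 49, 81, 51]
t=7: [101, 94, 98, 101, 93, 93, 101, 85, 91, 78, 94]
t=8: [38, 48, 43, 38, 49, 49, 38, 60, 52, 70, 48]
t=9: [74, 88, 81, 74, 89, 89, 74, 105, 94, 91, 88]
t=10: [78, 60, 69, 78, 58, 58, 78, 37, 52, 56, 60]
t=11: [82, 107, 94, 82, 104, 104, 82, 76, 96, 101, 107]
t=12: [63, 30, 47, 63, 34, 34, 63, 72, 45, 38, 30]
t=13: [99, 62, 85, 99, 67, 67, 99, 86, 83, 72, 62]
t=14: [48, 98, 67, 48, 91, 91, 48, 66, 70, 84, 98]
t=15: [84, 50, 91, 84, 59, 59, 84, 92, 87, 68, 50]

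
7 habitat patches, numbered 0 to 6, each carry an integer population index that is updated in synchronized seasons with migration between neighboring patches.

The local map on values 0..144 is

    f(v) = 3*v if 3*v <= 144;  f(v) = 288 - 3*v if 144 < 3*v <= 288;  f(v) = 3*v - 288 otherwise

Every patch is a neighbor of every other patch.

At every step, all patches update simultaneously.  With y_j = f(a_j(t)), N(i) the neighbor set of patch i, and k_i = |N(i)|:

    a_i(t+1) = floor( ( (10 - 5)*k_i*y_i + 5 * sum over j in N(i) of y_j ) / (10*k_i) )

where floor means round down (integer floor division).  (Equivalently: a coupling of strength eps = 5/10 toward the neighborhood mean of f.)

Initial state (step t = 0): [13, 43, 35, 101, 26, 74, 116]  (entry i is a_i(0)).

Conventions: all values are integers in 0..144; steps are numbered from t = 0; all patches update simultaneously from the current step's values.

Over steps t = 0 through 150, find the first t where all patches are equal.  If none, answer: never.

Simulating step by step:
t=0: [13, 43, 35, 101, 26, 74, 116]  (not all equal)
t=1: [57, 94, 84, 47, 73, 68, 66]  (not all equal)
t=2: [94, 47, 60, 104, 74, 80, 82]  (not all equal)
t=3: [38, 95, 81, 46, 63, 56, 53]  (not all equal)
t=4: [101, 55, 72, 111, 95, 104, 107]  (not all equal)
t=5: [32, 77, 56, 45, 27, 36, 40]  (not all equal)
t=6: [99, 83, 109, 116, 93, 104, 109]  (not all equal)
t=7: [22, 34, 34, 43, 22, 28, 34]  (not all equal)
t=8: [81, 96, 96, 108, 81, 89, 96]  (not all equal)
t=9: [31, 12, 12, 27, 31, 21, 12]  (not all equal)
t=10: [75, 51, 51, 70, 75, 62, 51]  (not all equal)
t=11: [85, 115, 115, 91, 85, 101, 115]  (not all equal)
t=12: [36, 46, 46, 28, 36, 28, 46]  (not all equal)
t=13: [111, 124, 124, 101, 111, 101, 124]  (not all equal)
t=14: [49, 66, 66, 37, 49, 37, 66]  (not all equal)
t=15: [123, 102, 102, 110, 123, 110, 102]  (not all equal)
t=16: [58, 32, 32, 42, 58, 42, 32]  (not all equal)
t=17: [111, 104, 104, 116, 111, 116, 104]  (not all equal)
t=18: [42, 33, 33, 48, 42, 48, 33]  (not all equal)
t=19: [122, 111, 111, 129, 122, 129, 111]  (not all equal)
t=20: [73, 59, 59, 82, 73, 82, 59]  (not all equal)
t=21: [75, 92, 92, 63, 75, 63, 92]  (not all equal)
t=22: [56, 35, 35, 71, 56, 71, 35]  (not all equal)
t=23: [108, 102, 102, 90, 108, 90, 102]  (not all equal)
t=24: [28, 21, 21, 21, 28, 21, 21]  (not all equal)
t=25: [75, 66, 66, 66, 75, 66, 66]  (not all equal)
t=26: [74, 85, 85, 85, 74, 85, 85]  (not all equal)
t=27: [52, 38, 38, 38, 52, 38, 38]  (not all equal)
t=28: [124, 117, 117, 117, 124, 117, 117]  (not all equal)
t=29: [75, 66, 66, 66, 75, 66, 66]  (not all equal)

Answer: never
Key observation: The state at step 25 reappears at step 29 — the system is in a cycle of period 4 from step 25 on.  No step 0..29 is synchronized, and the cycle repeats forever, so no step up to 150 (or ever) has all patches equal.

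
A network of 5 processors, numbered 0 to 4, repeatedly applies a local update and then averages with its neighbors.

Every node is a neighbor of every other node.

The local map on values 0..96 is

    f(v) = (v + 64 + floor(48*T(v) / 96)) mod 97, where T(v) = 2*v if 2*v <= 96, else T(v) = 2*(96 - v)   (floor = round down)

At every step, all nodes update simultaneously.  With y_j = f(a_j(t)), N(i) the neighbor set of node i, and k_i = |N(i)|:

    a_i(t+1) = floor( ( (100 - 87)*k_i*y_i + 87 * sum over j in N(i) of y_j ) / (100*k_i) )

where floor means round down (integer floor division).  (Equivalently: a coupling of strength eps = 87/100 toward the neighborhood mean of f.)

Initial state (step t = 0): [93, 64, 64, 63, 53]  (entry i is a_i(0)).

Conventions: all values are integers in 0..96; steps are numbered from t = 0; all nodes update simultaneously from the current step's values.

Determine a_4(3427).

Simulating step by step:
t=0: [93, 64, 64, 63, 53]
t=1: [63, 63, 63, 63, 63]
t=2: [63, 63, 63, 63, 63]

Answer: a_4(3427) = 63
Key observation: The state at step 1, [63, 63, 63, 63, 63], reappears at step 2: the system is in a cycle of period 1 from step 1 on.  Therefore the state at step 3427 equals the state at step 1 + ((3427 - 1) mod 1) = 1, which is [63, 63, 63, 63, 63].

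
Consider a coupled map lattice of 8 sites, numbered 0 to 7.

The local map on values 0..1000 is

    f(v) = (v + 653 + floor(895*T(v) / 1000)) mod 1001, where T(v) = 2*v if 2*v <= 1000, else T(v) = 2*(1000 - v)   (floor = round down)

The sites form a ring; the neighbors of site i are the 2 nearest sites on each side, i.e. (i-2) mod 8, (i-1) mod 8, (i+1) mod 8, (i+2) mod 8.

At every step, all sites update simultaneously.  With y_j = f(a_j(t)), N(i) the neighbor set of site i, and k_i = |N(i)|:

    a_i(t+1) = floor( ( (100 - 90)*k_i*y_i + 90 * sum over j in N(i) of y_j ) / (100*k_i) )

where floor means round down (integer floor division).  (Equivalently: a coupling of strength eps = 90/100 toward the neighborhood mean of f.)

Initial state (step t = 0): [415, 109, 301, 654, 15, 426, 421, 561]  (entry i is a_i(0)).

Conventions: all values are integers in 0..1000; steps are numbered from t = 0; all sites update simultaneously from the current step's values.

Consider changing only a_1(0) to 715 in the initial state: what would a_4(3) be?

Simulating step by step:
t=0: [415, 715, 301, 654, 15, 426, 421, 561]
t=1: [799, 812, 792, 745, 762, 858, 834, 854]
t=2: [793, 810, 824, 809, 807, 806, 794, 787]
t=3: [807, 806, 804, 800, 803, 809, 811, 810]

Answer: a_4(3) = 803
Key observation: This trace re-runs the system from the modified initial state.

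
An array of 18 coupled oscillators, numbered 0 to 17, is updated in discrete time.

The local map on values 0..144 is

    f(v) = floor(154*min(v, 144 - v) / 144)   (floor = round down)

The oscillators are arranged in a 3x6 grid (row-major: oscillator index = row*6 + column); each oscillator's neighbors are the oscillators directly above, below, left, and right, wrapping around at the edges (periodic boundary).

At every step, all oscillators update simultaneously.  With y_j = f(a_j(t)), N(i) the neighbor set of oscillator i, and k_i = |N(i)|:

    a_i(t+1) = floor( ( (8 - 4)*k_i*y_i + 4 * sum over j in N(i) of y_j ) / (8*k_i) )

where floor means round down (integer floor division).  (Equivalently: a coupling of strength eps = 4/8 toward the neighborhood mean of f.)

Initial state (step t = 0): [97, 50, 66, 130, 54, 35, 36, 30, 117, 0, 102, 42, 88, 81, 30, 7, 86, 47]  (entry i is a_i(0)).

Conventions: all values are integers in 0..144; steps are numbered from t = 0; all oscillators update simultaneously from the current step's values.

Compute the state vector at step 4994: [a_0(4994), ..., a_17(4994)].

Answer: [74, 74, 74, 75, 76, 75, 74, 74, 74, 75, 76, 75, 74, 74, 74, 75, 76, 75]
Key observation: The state at step 16, [74, 74, 74, 75, 76, 75, 74, 74, 74, 75, 76, 75, 74, 74, 74, 75, 76, 75], reappears at step 18: the system is in a cycle of period 2 from step 16 on.  Therefore the state at step 4994 equals the state at step 16 + ((4994 - 16) mod 2) = 16, which is [74, 74, 74, 75, 76, 75, 74, 74, 74, 75, 76, 75, 74, 74, 74, 75, 76, 75].

Derivation:
t=0: [97, 50, 66, 130, 54, 35, 36, 30, 117, 0, 102, 42, 88, 81, 30, 7, 86, 47]
t=1: [48, 53, 50, 23, 48, 43, 42, 39, 30, 11, 42, 43, 55, 55, 37, 17, 50, 50]
t=2: [50, 53, 45, 28, 46, 47, 46, 44, 34, 20, 42, 45, 54, 53, 39, 24, 47, 51]
t=3: [53, 53, 44, 32, 46, 50, 50, 48, 37, 27, 43, 48, 55, 53, 41, 30, 46, 52]
t=4: [55, 54, 45, 36, 47, 52, 53, 51, 40, 32, 44, 51, 56, 54, 43, 35, 47, 53]
t=5: [57, 55, 46, 40, 48, 54, 56, 53, 43, 37, 47, 53, 57, 55, 45, 39, 48, 55]
t=6: [59, 56, 48, 43, 50, 56, 58, 55, 46, 41, 49, 56, 59, 56, 48, 43, 50, 57]
t=7: [61, 58, 51, 46, 52, 58, 61, 57, 49, 45, 52, 58, 62, 58, 51, 46, 52, 59]
t=8: [64, 61, 54, 50, 55, 61, 64, 60, 53, 49, 55, 61, 64, 61, 54, 50, 55, 62]
t=9: [67, 64, 57, 54, 58, 64, 67, 63, 56, 53, 58, 64, 67, 64, 57, 54, 58, 65]
t=10: [70, 67, 60, 57, 62, 67, 70, 66, 59, 57, 62, 67, 70, 67, 60, 57, 62, 68]
t=11: [73, 70, 64, 61, 65, 70, 73, 69, 63, 61, 65, 70, 73, 70, 64, 61, 66, 71]
t=12: [74, 73, 68, 65, 69, 73, 74, 72, 67, 65, 69, 73, 74, 73, 68, 66, 69, 74]
t=13: [74, 74, 71, 70, 72, 74, 74, 75, 71, 69, 72, 74, 74, 74, 72, 70, 72, 74]
t=14: [74, 74, 75, 74, 76, 74, 73, 73, 74, 74, 76, 74, 74, 74, 75, 74, 76, 74]
t=15: [74, 74, 73, 73, 72, 73, 74, 74, 73, 73, 72, 73, 74, 74, 73, 73, 72, 73]
t=16: [74, 74, 74, 75, 76, 75, 74, 74, 74, 75, 76, 75, 74, 74, 74, 75, 76, 75]
t=17: [73, 74, 73, 73, 72, 73, 73, 74, 73, 73, 72, 73, 73, 74, 73, 73, 72, 73]
t=18: [74, 74, 74, 75, 76, 75, 74, 74, 74, 75, 76, 75, 74, 74, 74, 75, 76, 75]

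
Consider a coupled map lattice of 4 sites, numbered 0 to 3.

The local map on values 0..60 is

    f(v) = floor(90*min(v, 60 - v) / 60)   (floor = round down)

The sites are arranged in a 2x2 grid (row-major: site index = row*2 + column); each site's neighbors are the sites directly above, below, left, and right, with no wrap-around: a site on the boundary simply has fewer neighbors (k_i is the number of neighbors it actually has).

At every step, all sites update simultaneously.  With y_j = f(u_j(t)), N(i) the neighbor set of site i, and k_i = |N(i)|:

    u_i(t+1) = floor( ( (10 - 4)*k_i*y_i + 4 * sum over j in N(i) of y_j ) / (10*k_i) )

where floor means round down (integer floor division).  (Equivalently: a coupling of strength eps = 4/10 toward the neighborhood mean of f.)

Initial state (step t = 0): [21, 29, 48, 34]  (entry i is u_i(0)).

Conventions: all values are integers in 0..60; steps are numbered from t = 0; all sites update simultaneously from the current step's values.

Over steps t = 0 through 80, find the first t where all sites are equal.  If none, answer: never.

Simulating step by step:
t=0: [21, 29, 48, 34]  (not all equal)
t=1: [30, 39, 24, 35]  (not all equal)
t=2: [40, 35, 38, 35]  (not all equal)
t=3: [32, 35, 33, 36]  (not all equal)
t=4: [40, 37, 39, 37]  (not all equal)
t=5: [31, 33, 31, 33]  (not all equal)
t=6: [42, 40, 42, 40]  (not all equal)
t=7: [27, 29, 27, 29]  (not all equal)
t=8: [40, 42, 40, 42]  (not all equal)
t=9: [29, 27, 29, 27]  (not all equal)
t=10: [42, 40, 42, 40]  (not all equal)

Answer: never
Key observation: The state at step 6 reappears at step 10 — the system is in a cycle of period 4 from step 6 on.  No step 0..10 is synchronized, and the cycle repeats forever, so no step up to 80 (or ever) has all sites equal.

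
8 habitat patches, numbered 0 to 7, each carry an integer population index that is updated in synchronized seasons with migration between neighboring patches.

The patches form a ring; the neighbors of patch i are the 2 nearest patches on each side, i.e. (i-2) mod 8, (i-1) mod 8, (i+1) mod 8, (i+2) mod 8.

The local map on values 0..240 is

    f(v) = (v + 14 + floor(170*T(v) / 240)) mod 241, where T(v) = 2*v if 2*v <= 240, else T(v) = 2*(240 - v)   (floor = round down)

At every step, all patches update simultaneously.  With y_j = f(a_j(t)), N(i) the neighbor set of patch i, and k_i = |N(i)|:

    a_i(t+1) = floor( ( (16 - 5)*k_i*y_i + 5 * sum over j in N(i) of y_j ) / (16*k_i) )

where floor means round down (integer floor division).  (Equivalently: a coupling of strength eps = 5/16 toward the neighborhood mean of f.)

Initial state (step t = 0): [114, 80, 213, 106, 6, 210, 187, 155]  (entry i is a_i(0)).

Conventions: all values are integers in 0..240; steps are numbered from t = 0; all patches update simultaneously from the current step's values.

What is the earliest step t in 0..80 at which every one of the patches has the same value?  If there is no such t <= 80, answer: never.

Answer: never
Key observation: The state at step 17 reappears at step 21 — the system is in a cycle of period 4 from step 17 on.  No step 0..21 is synchronized, and the cycle repeats forever, so no step up to 80 (or ever) has all patches equal.

Derivation:
t=0: [114, 80, 213, 106, 6, 210, 187, 155]  (not all equal)
t=1: [57, 153, 40, 42, 28, 28, 35, 57]  (not all equal)
t=2: [135, 74, 106, 104, 87, 90, 103, 133]  (not all equal)
t=3: [61, 144, 58, 69, 177, 184, 58, 78]  (not all equal)
t=4: [154, 90, 139, 145, 67, 69, 140, 170]  (not all equal)
t=5: [62, 174, 77, 85, 146, 148, 71, 68]  (not all equal)
t=6: [159, 86, 174, 177, 86, 84, 161, 156]  (not all equal)
t=7: [59, 165, 68, 81, 178, 176, 72, 74]  (not all equal)
t=8: [154, 87, 157, 167, 74, 75, 162, 165]  (not all equal)
t=9: [61, 168, 71, 80, 157, 159, 68, 70]  (not all equal)
t=10: [156, 87, 162, 167, 80, 79, 156, 159]  (not all equal)
t=11: [61, 168, 71, 82, 168, 167, 72, 72]  (not all equal)
t=12: [157, 87, 163, 170, 78, 78, 163, 163]  (not all equal)
t=13: [60, 167, 71, 81, 164, 164, 69, 71]  (not all equal)
t=14: [155, 87, 162, 168, 78, 78, 157, 160]  (not all equal)
t=15: [61, 168, 71, 82, 165, 165, 71, 72]  (not all equal)
t=16: [157, 87, 163, 170, 79, 79, 161, 163]  (not all equal)
t=17: [60, 167, 71, 81, 166, 166, 70, 71]  (not all equal)
t=18: [155, 87, 162, 168, 78, 78, 159, 160]  (not all equal)
t=19: [61, 168, 71, 82, 165, 165, 70, 72]  (not all equal)
t=20: [157, 87, 163, 170, 79, 79, 159, 162]  (not all equal)
t=21: [60, 167, 71, 81, 166, 166, 70, 71]  (not all equal)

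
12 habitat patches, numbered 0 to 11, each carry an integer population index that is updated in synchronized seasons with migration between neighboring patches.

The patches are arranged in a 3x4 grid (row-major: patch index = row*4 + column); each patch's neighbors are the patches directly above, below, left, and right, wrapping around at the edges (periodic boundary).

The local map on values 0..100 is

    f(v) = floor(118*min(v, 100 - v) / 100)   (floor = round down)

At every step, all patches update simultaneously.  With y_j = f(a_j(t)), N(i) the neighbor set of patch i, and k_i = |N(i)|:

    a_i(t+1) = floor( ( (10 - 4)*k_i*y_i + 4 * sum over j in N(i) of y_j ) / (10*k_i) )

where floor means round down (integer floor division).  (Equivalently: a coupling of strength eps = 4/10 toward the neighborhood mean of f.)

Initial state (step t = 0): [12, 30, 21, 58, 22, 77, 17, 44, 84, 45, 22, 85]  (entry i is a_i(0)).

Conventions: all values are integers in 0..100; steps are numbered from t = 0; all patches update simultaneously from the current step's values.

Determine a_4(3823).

Answer: a_4(3823) = 50
Key observation: The state at step 12, [57, 57, 57, 57, 57, 57, 57, 57, 57, 57, 57, 57], reappears at step 18: the system is in a cycle of period 6 from step 12 on.  Therefore the state at step 3823 equals the state at step 12 + ((3823 - 12) mod 6) = 13, which is [50, 50, 50, 50, 50, 50, 50, 50, 50, 50, 50, 50].

Derivation:
t=0: [12, 30, 21, 58, 22, 77, 17, 44, 84, 45, 22, 85]
t=1: [21, 32, 27, 40, 26, 29, 24, 41, 21, 42, 26, 24]
t=2: [28, 36, 32, 41, 31, 34, 31, 42, 27, 41, 31, 31]
t=3: [35, 41, 38, 44, 36, 40, 37, 45, 33, 43, 37, 38]
t=4: [42, 47, 44, 48, 43, 46, 44, 49, 40, 47, 43, 44]
t=5: [50, 53, 51, 54, 50, 53, 51, 55, 48, 53, 50, 51]
t=6: [57, 55, 56, 55, 57, 55, 56, 54, 56, 55, 58, 56]
t=7: [50, 52, 51, 52, 50, 52, 51, 52, 51, 52, 50, 51]
t=8: [58, 56, 57, 56, 58, 56, 57, 56, 57, 56, 58, 57]
t=9: [49, 50, 50, 50, 49, 50, 50, 50, 49, 50, 49, 50]
t=10: [57, 58, 58, 58, 57, 58, 58, 58, 57, 58, 57, 58]
t=11: [49, 49, 49, 49, 49, 49, 49, 49, 49, 49, 49, 49]
t=12: [57, 57, 57, 57, 57, 57, 57, 57, 57, 57, 57, 57]
t=13: [50, 50, 50, 50, 50, 50, 50, 50, 50, 50, 50, 50]
t=14: [59, 59, 59, 59, 59, 59, 59, 59, 59, 59, 59, 59]
t=15: [48, 48, 48, 48, 48, 48, 48, 48, 48, 48, 48, 48]
t=16: [56, 56, 56, 56, 56, 56, 56, 56, 56, 56, 56, 56]
t=17: [51, 51, 51, 51, 51, 51, 51, 51, 51, 51, 51, 51]
t=18: [57, 57, 57, 57, 57, 57, 57, 57, 57, 57, 57, 57]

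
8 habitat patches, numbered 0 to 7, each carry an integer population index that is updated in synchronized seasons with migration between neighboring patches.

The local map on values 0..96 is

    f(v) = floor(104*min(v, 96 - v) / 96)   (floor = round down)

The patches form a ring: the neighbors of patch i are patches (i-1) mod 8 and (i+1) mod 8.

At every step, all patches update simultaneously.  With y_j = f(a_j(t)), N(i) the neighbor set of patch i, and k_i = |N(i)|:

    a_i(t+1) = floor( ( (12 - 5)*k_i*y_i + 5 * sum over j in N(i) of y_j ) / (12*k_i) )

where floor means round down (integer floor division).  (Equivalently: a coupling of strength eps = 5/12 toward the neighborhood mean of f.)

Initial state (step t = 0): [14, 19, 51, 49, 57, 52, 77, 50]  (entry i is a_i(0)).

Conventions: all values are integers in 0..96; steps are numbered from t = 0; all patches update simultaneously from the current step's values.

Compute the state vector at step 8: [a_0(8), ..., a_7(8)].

Answer: [46, 48, 50, 50, 50, 50, 50, 48]

Derivation:
t=0: [14, 19, 51, 49, 57, 52, 77, 50]
t=1: [23, 24, 42, 47, 44, 40, 31, 35]
t=2: [27, 29, 42, 48, 46, 41, 35, 33]
t=3: [30, 33, 43, 49, 48, 43, 38, 34]
t=4: [33, 36, 44, 49, 50, 46, 41, 36]
t=5: [36, 39, 45, 49, 49, 47, 44, 39]
t=6: [40, 42, 47, 49, 50, 49, 46, 42]
t=7: [43, 45, 48, 49, 49, 49, 48, 45]
t=8: [46, 48, 50, 50, 50, 50, 50, 48]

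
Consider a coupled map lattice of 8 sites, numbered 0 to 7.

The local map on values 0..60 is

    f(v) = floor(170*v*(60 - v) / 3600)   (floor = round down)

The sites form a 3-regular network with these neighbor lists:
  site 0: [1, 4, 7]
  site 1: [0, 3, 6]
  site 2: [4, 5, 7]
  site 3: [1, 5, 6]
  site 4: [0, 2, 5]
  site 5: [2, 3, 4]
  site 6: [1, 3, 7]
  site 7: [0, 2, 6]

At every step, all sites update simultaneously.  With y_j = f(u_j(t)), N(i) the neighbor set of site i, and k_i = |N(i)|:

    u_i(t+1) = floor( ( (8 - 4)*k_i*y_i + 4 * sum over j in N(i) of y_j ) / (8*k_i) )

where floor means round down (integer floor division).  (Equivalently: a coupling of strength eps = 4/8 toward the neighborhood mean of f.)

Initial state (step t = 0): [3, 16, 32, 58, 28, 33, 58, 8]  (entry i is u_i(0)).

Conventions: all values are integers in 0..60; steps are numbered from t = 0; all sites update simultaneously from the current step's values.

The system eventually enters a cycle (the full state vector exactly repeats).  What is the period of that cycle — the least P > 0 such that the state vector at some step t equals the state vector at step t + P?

Answer: 2
Key observation: The state at step 5, [39, 40, 39, 40, 39, 39, 40, 39], reappears at step 7 — and no state repeats earlier — so the cycle the system enters has period 2.

Derivation:
t=0: [3, 16, 32, 58, 28, 33, 58, 8]
t=1: [19, 19, 38, 15, 36, 35, 12, 18]
t=2: [36, 33, 38, 32, 39, 38, 30, 34]
t=3: [40, 41, 39, 41, 38, 39, 41, 40]
t=4: [37, 36, 38, 36, 38, 37, 36, 37]
t=5: [39, 40, 39, 40, 39, 39, 40, 39]
t=6: [37, 37, 38, 37, 38, 37, 37, 37]
t=7: [39, 40, 39, 40, 39, 39, 40, 39]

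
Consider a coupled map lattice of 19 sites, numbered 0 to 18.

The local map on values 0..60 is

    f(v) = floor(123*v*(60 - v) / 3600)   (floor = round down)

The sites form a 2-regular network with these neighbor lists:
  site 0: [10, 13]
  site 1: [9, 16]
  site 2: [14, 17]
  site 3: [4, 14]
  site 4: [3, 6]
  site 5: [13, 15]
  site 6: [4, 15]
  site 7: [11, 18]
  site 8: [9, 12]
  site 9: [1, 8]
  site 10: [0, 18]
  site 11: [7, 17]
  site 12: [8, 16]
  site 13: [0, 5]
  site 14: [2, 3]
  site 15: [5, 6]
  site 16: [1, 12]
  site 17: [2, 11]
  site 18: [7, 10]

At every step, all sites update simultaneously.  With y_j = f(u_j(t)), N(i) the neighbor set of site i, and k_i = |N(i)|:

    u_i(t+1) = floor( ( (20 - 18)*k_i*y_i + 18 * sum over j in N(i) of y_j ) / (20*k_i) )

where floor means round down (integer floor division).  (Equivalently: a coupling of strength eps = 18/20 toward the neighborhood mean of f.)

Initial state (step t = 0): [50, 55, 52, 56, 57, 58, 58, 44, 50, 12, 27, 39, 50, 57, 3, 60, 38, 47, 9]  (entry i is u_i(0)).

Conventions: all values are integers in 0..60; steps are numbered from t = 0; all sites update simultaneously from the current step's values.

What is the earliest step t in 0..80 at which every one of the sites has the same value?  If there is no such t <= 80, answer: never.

Answer: 7
Key observation: Synchronization is absorbing here: once all sites are equal they stay equal, and step 7 is the first all-equal step.

Derivation:
t=0: [50, 55, 52, 56, 57, 58, 58, 44, 50, 12, 27, 39, 50, 57, 3, 60, 38, 47, 9]  (not all equal)
t=1: [17, 22, 12, 5, 5, 2, 2, 21, 17, 13, 17, 22, 21, 9, 9, 2, 14, 20, 25]  (not all equal)
t=2: [19, 21, 20, 11, 6, 8, 5, 28, 23, 25, 26, 27, 23, 13, 14, 3, 26, 23, 25]  (not all equal)
t=3: [25, 29, 25, 16, 13, 12, 8, 29, 29, 28, 27, 29, 29, 20, 22, 10, 28, 28, 29]  (not all equal)
t=4: [28, 30, 29, 24, 19, 21, 18, 30, 30, 30, 29, 30, 30, 24, 26, 16, 30, 29, 30]  (not all equal)
t=5: [29, 30, 30, 28, 26, 26, 25, 30, 30, 30, 30, 30, 30, 28, 29, 25, 30, 30, 30]  (not all equal)
t=6: [30, 30, 30, 30, 29, 29, 29, 30, 30, 30, 30, 30, 30, 30, 30, 29, 30, 30, 30]  (not all equal)
t=7: [30, 30, 30, 30, 30, 30, 30, 30, 30, 30, 30, 30, 30, 30, 30, 30, 30, 30, 30]  (all equal)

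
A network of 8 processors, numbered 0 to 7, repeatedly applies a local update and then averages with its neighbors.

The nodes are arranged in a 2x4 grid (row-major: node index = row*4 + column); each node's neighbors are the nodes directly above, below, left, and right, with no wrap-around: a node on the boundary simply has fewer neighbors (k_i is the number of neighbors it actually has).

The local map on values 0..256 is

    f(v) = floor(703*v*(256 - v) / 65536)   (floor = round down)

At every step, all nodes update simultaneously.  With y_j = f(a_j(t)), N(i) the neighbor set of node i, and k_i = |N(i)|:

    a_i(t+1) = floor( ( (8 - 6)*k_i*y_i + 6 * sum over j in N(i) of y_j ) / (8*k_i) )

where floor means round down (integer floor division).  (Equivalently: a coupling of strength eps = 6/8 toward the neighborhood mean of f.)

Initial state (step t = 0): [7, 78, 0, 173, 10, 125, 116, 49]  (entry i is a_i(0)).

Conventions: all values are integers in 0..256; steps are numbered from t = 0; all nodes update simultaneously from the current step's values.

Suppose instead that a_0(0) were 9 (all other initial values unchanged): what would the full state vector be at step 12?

Answer: [162, 162, 163, 163, 162, 162, 163, 163]
Key observation: This trace re-runs the system from the modified initial state.

Derivation:
t=0: [9, 78, 0, 173, 10, 125, 116, 49]
t=1: [71, 86, 119, 79, 80, 130, 114, 150]
t=2: [150, 161, 163, 166, 155, 163, 173, 163]
t=3: [166, 164, 160, 161, 166, 161, 160, 158]
t=4: [160, 162, 163, 164, 161, 162, 164, 164]
t=5: [163, 163, 161, 161, 163, 162, 161, 161]
t=6: [162, 162, 163, 164, 162, 162, 163, 164]
t=7: [163, 162, 162, 161, 163, 162, 162, 161]
t=8: [162, 162, 163, 163, 162, 162, 163, 163]
t=9: [163, 162, 162, 162, 163, 162, 162, 162]
t=10: [162, 162, 163, 163, 162, 162, 163, 163]
t=11: [163, 162, 162, 162, 163, 162, 162, 162]
t=12: [162, 162, 163, 163, 162, 162, 163, 163]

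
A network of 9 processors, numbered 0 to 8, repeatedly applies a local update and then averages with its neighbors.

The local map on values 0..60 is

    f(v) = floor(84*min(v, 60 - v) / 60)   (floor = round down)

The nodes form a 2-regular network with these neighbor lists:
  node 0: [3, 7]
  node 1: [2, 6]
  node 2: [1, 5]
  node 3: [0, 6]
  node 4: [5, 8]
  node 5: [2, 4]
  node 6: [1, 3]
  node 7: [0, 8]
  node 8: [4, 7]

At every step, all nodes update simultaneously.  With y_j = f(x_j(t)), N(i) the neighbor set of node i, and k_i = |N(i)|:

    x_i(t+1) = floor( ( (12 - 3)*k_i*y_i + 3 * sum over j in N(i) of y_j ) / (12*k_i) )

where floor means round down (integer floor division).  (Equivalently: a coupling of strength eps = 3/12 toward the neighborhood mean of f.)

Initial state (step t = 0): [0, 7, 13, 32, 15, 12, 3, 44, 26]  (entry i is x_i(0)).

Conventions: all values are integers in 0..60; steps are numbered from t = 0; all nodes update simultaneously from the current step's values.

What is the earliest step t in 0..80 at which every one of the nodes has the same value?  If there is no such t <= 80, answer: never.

Answer: never
Key observation: The state at step 17 reappears at step 25 — the system is in a cycle of period 8 from step 17 on.  No step 0..25 is synchronized, and the cycle repeats forever, so no step up to 80 (or ever) has all nodes equal.

Derivation:
t=0: [0, 7, 13, 32, 15, 12, 3, 44, 26]  (not all equal)
t=1: [7, 9, 16, 29, 22, 16, 9, 21, 32]  (not all equal)
t=2: [15, 13, 20, 32, 30, 23, 15, 27, 36]  (not all equal)
t=3: [25, 19, 27, 34, 39, 32, 22, 34, 34]  (not all equal)
t=4: [35, 27, 35, 35, 31, 37, 30, 35, 35]  (not all equal)
t=5: [35, 37, 34, 35, 38, 33, 40, 35, 35]  (not all equal)
t=6: [35, 32, 35, 34, 31, 36, 29, 35, 34]  (not all equal)
t=7: [35, 38, 35, 36, 38, 34, 39, 35, 36]  (not all equal)
t=8: [34, 30, 34, 32, 31, 35, 29, 34, 32]  (not all equal)
t=9: [36, 41, 36, 38, 39, 35, 40, 36, 38]  (not all equal)
t=10: [32, 27, 32, 30, 29, 34, 28, 32, 30]  (not all equal)
t=11: [39, 37, 38, 41, 39, 36, 39, 39, 41]  (not all equal)
t=12: [28, 31, 30, 26, 29, 32, 29, 28, 26]  (not all equal)
t=13: [38, 40, 41, 36, 39, 39, 39, 38, 36]  (not all equal)
t=14: [30, 27, 26, 32, 29, 28, 29, 30, 32]  (not all equal)
t=15: [41, 37, 36, 39, 39, 38, 39, 41, 39]  (not all equal)
t=16: [26, 31, 32, 28, 29, 30, 29, 26, 28]  (not all equal)
t=17: [36, 39, 39, 38, 40, 41, 39, 36, 38]  (not all equal)
t=18: [32, 29, 28, 30, 28, 26, 29, 32, 30]  (not all equal)
t=19: [39, 39, 38, 41, 39, 36, 40, 39, 41]  (not all equal)
t=20: [28, 29, 30, 26, 29, 32, 27, 28, 26]  (not all equal)
t=21: [38, 39, 41, 36, 39, 39, 37, 38, 36]  (not all equal)
t=22: [30, 29, 26, 32, 29, 28, 31, 30, 32]  (not all equal)
t=23: [41, 39, 36, 39, 39, 38, 39, 41, 39]  (not all equal)
t=24: [26, 29, 32, 28, 29, 30, 29, 26, 28]  (not all equal)
t=25: [36, 39, 39, 38, 40, 41, 39, 36, 38]  (not all equal)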